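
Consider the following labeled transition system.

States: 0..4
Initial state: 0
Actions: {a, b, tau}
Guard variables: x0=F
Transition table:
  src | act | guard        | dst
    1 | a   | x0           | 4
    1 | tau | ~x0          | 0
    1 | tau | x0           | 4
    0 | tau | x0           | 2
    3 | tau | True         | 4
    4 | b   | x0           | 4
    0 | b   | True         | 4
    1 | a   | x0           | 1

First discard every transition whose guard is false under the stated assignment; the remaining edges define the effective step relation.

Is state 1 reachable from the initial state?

After dropping false guards: 3 live edges.
L0 = {0}
L1 = {4}  cumulative {0,4}
R = {0,4}

Answer: UNREACHABLE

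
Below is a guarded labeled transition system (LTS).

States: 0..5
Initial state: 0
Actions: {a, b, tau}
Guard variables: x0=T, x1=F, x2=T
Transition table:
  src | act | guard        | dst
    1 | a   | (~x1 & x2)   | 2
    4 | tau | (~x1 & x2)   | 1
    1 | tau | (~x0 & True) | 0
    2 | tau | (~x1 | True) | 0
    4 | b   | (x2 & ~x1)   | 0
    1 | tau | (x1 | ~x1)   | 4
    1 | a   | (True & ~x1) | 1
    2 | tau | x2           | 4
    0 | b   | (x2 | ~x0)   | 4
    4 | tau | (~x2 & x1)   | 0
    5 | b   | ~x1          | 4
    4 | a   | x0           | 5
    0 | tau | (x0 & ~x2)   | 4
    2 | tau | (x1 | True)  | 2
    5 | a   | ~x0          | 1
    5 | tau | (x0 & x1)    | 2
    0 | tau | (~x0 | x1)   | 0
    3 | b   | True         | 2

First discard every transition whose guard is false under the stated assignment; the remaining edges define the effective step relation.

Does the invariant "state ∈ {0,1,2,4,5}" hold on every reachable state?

Answer: INVARIANT HOLDS

Analysis:
Safe = {0,1,2,4,5}
Reach set: {0,1,2,4,5}
  0: safe
  1: safe
  2: safe
  4: safe
  5: safe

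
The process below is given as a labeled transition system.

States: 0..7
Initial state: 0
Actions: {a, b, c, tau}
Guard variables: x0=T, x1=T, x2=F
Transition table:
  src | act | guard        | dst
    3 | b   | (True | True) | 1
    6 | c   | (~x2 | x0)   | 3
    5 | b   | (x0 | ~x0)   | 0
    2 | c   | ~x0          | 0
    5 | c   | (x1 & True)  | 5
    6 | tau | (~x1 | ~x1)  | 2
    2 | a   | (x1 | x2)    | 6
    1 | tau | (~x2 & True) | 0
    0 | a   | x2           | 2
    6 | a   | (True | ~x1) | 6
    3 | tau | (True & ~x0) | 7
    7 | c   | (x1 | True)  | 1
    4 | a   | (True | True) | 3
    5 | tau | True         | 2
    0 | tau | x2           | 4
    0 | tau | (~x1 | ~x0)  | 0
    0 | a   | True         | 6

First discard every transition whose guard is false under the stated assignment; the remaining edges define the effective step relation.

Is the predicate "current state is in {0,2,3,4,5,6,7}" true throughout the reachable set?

Inv-set: {0,2,3,4,5,6,7}
R = {0,1,3,6}
  0: safe
  1: VIOLATES
  3: safe
  6: safe
counterexample path to 1: a·c·b

Answer: INVARIANT VIOLATED at state 1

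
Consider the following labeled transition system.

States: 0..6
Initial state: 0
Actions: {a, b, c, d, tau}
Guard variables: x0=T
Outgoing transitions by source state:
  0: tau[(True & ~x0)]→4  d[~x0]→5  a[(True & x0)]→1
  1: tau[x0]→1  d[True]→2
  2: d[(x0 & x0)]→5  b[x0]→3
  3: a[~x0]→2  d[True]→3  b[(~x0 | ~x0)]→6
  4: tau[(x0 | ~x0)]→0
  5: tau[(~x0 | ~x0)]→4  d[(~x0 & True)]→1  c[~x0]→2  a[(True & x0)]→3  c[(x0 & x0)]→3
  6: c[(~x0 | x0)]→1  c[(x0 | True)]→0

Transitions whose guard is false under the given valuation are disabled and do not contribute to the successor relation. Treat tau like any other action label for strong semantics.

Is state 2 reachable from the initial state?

Answer: REACHABLE

Working:
After dropping false guards: 11 live edges.
depth 0: {0}
depth 1: {1}  cumulative {0,1}
depth 2: {2}  cumulative {0,1,2}
depth 3: {3,5}  cumulative {0,1,2,3,5}
R = {0,1,2,3,5}
witness 2: a·d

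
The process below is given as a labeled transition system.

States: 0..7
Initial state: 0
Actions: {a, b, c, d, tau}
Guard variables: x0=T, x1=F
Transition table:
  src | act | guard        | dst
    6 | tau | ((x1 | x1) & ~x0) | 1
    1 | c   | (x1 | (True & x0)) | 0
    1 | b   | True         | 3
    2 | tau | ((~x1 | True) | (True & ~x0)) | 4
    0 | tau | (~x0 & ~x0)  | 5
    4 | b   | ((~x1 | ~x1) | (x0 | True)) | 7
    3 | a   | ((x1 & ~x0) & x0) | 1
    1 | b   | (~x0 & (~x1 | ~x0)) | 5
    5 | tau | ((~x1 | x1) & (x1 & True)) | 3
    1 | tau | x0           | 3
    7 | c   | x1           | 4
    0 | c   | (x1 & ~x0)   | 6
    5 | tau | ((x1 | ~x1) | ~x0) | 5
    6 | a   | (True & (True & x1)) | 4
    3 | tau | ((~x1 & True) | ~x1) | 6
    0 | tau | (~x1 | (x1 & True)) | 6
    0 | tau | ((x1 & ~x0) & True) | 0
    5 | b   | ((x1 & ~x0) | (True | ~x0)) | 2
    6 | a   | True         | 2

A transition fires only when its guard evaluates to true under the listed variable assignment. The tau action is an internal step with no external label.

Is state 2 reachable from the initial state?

After dropping false guards: 10 live edges.
depth 0: {0}
depth 1: {6}  now seen {0,6}
depth 2: {2}  now seen {0,2,6}
depth 3: {4}  now seen {0,2,4,6}
depth 4: {7}  now seen {0,2,4,6,7}
Reachable = {0,2,4,6,7}
witness 2: tau·a

Answer: REACHABLE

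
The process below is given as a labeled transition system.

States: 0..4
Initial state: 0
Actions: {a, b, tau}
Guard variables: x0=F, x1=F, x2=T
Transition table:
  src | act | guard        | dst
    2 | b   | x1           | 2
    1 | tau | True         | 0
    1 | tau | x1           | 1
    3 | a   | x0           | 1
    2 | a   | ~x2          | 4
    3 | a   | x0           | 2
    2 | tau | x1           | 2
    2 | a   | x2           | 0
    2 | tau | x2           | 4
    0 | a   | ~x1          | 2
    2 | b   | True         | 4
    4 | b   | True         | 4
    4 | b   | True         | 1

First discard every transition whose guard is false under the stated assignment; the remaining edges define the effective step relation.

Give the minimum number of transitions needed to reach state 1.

Answer: 3

Working:
Breadth-first toward 1:
  depth 0: {0}
  depth 1: {2}
  depth 2: {4}
  depth 3: {1}
first hit 1 at d=3 via a·b·b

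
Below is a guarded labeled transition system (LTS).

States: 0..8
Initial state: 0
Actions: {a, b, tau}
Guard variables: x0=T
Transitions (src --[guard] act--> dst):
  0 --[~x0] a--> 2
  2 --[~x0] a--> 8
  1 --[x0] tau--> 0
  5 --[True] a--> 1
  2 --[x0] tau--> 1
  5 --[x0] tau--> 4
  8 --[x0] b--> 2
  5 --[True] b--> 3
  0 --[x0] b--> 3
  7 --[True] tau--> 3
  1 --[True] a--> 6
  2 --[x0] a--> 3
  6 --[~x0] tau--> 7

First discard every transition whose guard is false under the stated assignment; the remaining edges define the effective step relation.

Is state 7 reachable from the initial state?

Answer: UNREACHABLE

Working:
Guard filter leaves 10 enabled edge(s).
depth 0: {0}
depth 1: {3}  cumulative {0,3}
R = {0,3}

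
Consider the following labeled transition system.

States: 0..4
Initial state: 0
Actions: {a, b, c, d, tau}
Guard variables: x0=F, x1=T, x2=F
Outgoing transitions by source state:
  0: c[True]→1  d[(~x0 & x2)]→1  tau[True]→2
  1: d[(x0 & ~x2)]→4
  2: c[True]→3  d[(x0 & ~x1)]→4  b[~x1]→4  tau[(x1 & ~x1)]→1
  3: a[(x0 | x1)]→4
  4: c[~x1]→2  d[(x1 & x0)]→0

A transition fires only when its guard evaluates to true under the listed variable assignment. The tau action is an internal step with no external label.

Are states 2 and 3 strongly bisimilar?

Refine partition for ~:
  P[0] = {{0,1,2,3,4}}
  P[1] = {{0},{1,4},{2},{3}}
stable after 2 split(s): 4 block(s)
[2]={2}  [3]={3}

Answer: NOT BISIMILAR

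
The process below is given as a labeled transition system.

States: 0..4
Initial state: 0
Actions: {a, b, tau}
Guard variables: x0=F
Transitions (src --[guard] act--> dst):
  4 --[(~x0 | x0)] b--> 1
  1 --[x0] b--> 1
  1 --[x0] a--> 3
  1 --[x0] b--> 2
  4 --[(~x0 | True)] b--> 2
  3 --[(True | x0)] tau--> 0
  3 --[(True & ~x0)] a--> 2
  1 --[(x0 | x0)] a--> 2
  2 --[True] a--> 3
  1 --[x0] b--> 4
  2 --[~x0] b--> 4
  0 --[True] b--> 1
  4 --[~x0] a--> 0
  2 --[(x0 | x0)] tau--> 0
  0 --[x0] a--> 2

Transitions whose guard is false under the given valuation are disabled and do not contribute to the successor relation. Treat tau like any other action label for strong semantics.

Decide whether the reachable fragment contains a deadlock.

Answer: DEADLOCK at state 1

Working:
Reach set: {0,1}
  0: b→1  [1 out]
  1: ∅  [STUCK]
trace reaching 1: b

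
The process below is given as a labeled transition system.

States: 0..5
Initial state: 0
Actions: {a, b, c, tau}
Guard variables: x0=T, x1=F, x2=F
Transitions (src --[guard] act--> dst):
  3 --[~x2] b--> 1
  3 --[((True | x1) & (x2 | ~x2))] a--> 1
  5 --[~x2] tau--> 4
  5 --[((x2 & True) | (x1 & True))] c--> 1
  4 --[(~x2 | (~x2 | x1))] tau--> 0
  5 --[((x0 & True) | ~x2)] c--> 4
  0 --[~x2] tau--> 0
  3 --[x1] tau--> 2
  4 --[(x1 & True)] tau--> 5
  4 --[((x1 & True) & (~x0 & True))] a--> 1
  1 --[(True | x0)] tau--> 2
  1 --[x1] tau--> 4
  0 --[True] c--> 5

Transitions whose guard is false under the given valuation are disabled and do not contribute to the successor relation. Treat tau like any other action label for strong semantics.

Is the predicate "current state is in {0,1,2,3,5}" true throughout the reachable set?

Answer: INVARIANT VIOLATED at state 4

Trace:
Inv-set: {0,1,2,3,5}
Reachable = {0,4,5}
  0: ✓
  4: ✗ unsafe
  5: ✓
reach 4 via c·tau — violates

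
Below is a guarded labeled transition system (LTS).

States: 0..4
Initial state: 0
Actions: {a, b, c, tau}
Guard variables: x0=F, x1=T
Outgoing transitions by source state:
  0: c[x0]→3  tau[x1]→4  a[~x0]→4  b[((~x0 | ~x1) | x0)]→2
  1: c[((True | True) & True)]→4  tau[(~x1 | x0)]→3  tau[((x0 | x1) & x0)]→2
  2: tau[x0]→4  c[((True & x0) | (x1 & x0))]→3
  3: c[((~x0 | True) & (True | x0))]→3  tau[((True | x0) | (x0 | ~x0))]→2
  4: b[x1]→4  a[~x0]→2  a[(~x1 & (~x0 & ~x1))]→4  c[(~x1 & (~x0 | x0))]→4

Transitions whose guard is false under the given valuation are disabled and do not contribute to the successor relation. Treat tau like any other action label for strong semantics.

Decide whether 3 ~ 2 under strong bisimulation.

Answer: NOT BISIMILAR

Working:
Compute ~ classes (split until stable):
  round 0: {{0,1,2,3,4}}
  round 1: {{0},{1},{2},{3},{4}}
stable after 2 split(s): 5 block(s)
[3]={3}  [2]={2}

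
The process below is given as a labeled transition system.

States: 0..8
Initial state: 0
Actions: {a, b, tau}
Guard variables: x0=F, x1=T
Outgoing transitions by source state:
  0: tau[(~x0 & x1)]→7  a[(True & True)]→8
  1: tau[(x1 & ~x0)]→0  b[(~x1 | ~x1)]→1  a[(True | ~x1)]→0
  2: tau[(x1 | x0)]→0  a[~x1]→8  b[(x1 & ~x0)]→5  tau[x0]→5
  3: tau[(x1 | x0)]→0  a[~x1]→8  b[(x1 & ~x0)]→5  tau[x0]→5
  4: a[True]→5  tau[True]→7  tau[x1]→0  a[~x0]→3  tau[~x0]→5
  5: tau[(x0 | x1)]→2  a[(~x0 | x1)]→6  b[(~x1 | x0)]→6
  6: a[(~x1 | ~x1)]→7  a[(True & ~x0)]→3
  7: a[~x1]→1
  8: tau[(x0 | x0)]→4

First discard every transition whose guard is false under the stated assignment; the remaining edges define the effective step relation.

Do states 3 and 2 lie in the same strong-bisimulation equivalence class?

Refine partition for ~:
  π0 = {{0,1,2,3,4,5,6,7,8}}
  π1 = {{0,1,4,5},{2,3},{6},{7,8}}
  π2 = {{0},{1},{2,3},{4},{5},{6},{7,8}}
Fixed point at round 3; 7 class(es).
3∈{2,3}, 2∈{2,3}

Answer: BISIMILAR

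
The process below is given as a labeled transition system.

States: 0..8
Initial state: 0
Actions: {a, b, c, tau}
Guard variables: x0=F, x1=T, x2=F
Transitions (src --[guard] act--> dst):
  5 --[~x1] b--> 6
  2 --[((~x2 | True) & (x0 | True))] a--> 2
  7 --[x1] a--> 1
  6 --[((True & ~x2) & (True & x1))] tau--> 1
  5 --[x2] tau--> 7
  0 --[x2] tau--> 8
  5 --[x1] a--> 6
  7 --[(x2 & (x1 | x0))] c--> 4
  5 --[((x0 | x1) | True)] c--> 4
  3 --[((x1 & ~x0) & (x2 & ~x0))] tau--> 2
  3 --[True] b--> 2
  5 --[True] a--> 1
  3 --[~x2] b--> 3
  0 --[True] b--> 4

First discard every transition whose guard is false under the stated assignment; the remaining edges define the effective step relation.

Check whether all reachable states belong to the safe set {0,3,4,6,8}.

Allowed set {0,3,4,6,8}
Reach set: {0,4}
  0: ✓
  4: ✓

Answer: INVARIANT HOLDS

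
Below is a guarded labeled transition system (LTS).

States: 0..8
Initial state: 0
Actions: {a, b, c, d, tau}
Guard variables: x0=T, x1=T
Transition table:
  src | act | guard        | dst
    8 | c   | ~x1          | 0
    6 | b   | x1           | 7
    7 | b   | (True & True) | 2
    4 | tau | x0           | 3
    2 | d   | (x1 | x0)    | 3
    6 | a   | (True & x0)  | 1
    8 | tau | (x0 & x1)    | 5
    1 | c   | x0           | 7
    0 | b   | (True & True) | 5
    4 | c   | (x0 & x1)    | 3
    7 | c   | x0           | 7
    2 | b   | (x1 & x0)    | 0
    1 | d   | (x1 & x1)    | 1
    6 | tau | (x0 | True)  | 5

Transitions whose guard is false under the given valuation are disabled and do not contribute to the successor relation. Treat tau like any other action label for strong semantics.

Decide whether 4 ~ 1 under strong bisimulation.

Answer: NOT BISIMILAR

Analysis:
Compute ~ classes (split until stable):
  P[0] = {{0,1,2,3,4,5,6,7,8}}
  P[1] = {{0},{1},{2},{3,5},{4},{6},{7},{8}}
Fixed point at round 2; 8 class(es).
[4]={4}  [1]={1}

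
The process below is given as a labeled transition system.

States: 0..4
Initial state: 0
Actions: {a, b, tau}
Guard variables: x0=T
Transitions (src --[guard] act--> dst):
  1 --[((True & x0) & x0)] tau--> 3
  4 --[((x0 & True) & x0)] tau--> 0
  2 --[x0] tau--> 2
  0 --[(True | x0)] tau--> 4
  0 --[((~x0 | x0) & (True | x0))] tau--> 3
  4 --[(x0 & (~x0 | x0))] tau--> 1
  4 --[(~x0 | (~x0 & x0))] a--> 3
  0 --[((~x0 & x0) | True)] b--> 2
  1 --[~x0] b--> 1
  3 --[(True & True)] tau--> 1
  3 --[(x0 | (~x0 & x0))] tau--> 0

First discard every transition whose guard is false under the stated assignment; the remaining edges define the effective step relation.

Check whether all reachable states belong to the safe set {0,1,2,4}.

Answer: INVARIANT VIOLATED at state 3

Analysis:
Allowed set {0,1,2,4}
Reachable = {0,1,2,3,4}
  0: safe
  1: safe
  2: safe
  3: VIOLATES
  4: safe
reach 3 via tau — violates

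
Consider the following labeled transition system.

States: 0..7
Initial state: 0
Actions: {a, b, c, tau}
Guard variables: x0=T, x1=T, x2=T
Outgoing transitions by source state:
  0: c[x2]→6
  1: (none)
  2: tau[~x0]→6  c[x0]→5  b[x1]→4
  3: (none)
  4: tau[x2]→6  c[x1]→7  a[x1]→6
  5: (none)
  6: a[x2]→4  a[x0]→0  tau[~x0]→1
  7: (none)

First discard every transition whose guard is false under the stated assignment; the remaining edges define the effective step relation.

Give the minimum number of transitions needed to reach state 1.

BFS to 1:
  Layer 0: {0}
  Layer 1: {6}
  Layer 2: {4}
  Layer 3: {7}
1 never appears.

Answer: UNREACHABLE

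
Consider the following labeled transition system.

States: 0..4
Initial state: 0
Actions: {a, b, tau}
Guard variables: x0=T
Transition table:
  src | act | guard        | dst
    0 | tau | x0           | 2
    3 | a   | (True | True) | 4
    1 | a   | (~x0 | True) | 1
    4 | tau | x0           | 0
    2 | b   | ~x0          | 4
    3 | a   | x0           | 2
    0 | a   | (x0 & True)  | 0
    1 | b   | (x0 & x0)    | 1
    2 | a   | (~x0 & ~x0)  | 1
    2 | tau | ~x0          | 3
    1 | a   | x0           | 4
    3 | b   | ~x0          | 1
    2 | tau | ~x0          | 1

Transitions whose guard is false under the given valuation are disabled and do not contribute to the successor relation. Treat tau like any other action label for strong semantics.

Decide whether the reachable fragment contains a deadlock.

Reach set: {0,2}
  0: a→0  tau→2  [2 exit(s)]
  2: ∅  [no exit]
witness 2: tau

Answer: DEADLOCK at state 2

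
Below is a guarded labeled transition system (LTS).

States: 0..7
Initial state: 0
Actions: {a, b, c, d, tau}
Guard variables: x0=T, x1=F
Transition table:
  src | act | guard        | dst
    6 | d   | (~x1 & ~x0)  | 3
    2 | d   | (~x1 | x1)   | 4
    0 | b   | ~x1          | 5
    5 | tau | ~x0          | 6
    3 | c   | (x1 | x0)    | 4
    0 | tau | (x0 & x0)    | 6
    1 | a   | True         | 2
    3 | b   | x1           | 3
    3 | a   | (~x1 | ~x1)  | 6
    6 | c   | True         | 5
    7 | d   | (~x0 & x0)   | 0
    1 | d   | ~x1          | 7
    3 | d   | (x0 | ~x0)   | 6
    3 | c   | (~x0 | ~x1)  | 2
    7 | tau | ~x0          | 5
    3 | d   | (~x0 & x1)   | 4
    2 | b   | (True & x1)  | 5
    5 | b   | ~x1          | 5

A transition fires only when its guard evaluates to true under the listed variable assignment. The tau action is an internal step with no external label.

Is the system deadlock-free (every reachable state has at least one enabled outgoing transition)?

Answer: DEADLOCK-FREE

Trace:
Reach set: {0,5,6}
  0: b→5  tau→6  [deg 2]
  5: b→5  [deg 1]
  6: c→5  [deg 1]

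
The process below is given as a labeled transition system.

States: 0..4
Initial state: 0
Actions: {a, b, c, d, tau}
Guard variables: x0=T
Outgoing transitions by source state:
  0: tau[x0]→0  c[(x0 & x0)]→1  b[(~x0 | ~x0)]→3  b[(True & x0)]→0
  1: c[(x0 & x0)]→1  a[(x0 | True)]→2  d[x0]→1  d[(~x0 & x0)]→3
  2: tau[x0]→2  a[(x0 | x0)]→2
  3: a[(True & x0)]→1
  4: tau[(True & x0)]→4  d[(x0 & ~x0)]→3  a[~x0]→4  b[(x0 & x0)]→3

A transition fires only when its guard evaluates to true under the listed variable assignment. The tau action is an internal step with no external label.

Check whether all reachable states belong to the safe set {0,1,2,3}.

Answer: INVARIANT HOLDS

Trace:
Inv-set: {0,1,2,3}
Reachable = {0,1,2}
  0: ✓
  1: ✓
  2: ✓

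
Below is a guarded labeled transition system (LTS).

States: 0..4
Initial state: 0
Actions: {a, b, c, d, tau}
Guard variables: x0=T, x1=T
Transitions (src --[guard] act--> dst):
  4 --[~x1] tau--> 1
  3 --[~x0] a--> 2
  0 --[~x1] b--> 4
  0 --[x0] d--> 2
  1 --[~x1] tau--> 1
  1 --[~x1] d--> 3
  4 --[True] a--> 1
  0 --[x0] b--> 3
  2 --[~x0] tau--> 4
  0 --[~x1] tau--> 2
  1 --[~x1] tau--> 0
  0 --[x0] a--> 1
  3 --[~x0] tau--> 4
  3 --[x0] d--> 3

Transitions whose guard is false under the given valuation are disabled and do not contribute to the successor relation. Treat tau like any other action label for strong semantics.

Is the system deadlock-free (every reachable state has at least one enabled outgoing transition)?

Answer: DEADLOCK at state 1

Working:
Reach set: {0,1,2,3}
  0: a→1  b→3  d→2  [deg 3]
  1: ∅  [deadlock]
  2: ∅  [deadlock]
  3: d→3  [deg 1]
Path to 1: a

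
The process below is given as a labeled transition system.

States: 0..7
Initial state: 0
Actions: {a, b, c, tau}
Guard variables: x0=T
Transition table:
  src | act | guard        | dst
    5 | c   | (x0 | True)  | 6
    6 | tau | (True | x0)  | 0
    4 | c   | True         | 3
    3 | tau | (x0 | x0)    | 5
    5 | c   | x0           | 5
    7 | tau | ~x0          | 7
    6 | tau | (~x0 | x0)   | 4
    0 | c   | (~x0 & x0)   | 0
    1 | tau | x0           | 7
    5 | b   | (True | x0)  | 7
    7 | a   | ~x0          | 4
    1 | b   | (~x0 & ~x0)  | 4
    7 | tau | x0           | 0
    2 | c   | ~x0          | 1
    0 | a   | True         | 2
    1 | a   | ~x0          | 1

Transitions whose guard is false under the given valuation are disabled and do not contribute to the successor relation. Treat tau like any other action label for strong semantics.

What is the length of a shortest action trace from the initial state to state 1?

Answer: UNREACHABLE

Trace:
Breadth-first toward 1:
  Layer 0: {0}
  Layer 1: {2}
1 never appears.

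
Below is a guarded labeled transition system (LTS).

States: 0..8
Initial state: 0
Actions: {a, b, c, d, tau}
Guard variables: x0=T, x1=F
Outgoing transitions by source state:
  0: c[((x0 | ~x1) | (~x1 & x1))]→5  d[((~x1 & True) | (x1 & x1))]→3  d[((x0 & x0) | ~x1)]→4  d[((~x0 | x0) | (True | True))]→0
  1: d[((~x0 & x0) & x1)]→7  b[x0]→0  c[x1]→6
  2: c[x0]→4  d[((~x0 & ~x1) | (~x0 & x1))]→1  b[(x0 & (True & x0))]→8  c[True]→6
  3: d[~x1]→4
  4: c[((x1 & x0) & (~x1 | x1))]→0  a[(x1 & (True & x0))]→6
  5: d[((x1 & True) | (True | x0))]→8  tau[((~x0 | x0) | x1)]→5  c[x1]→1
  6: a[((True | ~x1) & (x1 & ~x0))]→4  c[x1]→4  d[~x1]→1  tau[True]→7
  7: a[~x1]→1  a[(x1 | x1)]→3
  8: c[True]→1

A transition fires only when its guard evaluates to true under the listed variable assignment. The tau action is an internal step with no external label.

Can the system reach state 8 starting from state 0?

Guard filter leaves 15 enabled edge(s).
L0 = {0}
L1 = {3,4,5}  total {0,3,4,5}
L2 = {8}  total {0,3,4,5,8}
L3 = {1}  total {0,1,3,4,5,8}
Reach set: {0,1,3,4,5,8}
Path to 8: c·d

Answer: REACHABLE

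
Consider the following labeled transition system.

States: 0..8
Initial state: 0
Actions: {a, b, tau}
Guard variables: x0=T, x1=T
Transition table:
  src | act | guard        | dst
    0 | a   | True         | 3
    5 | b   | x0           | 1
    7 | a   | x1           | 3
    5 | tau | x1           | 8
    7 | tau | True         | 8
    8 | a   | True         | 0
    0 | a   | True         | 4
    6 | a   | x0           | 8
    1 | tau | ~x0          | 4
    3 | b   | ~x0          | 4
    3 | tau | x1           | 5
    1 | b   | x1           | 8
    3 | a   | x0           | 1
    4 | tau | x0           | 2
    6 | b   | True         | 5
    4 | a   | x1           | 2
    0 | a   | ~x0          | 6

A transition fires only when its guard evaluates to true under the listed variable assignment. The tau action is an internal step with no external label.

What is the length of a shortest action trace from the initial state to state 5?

Answer: 2

Trace:
Breadth-first toward 5:
  Layer 0: {0}
  Layer 1: {3,4}
  Layer 2: {1,2,5}
first hit 5 at d=2 via a·tau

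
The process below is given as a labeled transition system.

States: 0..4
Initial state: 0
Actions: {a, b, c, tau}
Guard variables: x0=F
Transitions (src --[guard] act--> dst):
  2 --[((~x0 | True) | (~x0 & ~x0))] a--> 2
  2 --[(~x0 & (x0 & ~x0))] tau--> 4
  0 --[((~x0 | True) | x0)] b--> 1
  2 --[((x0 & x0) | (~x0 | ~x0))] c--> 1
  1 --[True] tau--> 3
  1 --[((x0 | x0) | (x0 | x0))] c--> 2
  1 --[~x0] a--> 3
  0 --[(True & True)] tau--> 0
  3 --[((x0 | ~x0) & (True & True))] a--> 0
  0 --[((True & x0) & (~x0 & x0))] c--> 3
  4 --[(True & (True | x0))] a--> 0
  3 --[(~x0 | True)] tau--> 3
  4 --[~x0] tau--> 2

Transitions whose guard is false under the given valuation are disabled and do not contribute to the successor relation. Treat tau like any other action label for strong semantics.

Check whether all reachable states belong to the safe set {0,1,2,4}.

Answer: INVARIANT VIOLATED at state 3

Working:
Inv-set: {0,1,2,4}
Reachable = {0,1,3}
  0: safe
  1: safe
  3: ✗ unsafe
witness against invariant: b·tau → 3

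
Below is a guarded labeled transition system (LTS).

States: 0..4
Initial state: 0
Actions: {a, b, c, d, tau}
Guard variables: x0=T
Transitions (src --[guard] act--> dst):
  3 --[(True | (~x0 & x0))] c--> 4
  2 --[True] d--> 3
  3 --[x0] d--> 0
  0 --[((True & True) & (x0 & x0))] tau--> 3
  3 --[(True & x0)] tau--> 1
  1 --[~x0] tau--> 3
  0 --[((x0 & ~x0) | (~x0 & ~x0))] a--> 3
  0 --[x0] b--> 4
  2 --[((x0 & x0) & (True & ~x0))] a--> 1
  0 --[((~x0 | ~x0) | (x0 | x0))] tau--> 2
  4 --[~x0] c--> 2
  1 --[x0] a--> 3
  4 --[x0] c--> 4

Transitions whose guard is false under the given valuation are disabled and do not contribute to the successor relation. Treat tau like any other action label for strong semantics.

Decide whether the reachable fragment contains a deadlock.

Reach set: {0,1,2,3,4}
  0: b→4  tau→2  tau→3  [3 exit(s)]
  1: a→3  [1 exit(s)]
  2: d→3  [1 exit(s)]
  3: c→4  d→0  tau→1  [3 exit(s)]
  4: c→4  [1 exit(s)]

Answer: DEADLOCK-FREE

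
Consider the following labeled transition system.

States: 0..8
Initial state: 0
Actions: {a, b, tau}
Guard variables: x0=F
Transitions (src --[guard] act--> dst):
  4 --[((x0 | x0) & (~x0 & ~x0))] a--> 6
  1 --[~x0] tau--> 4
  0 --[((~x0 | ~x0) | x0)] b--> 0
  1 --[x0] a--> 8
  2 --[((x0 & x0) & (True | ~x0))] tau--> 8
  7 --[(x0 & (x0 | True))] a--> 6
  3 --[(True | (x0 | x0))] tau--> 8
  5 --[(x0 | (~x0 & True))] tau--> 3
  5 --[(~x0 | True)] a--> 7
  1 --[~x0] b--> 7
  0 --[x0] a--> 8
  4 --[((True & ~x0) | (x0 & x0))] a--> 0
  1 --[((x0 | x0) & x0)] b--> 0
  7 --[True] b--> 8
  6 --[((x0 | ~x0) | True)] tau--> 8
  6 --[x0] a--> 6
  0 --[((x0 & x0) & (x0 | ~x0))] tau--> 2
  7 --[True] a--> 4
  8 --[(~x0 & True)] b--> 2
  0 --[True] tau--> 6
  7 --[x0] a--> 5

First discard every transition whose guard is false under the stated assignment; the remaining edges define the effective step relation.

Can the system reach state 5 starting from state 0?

After dropping false guards: 12 live edges.
Layer 0: {0}
Layer 1: {6}  total {0,6}
Layer 2: {8}  total {0,6,8}
Layer 3: {2}  total {0,2,6,8}
R = {0,2,6,8}

Answer: UNREACHABLE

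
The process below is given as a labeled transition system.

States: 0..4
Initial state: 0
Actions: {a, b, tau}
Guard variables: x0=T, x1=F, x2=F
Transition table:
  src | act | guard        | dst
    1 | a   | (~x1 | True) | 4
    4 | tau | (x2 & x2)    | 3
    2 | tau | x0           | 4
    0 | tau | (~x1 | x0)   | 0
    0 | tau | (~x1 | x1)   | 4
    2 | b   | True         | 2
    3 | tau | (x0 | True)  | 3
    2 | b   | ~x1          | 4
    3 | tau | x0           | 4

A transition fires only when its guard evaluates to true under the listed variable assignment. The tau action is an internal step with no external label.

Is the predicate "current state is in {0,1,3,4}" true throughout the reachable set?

Inv-set: {0,1,3,4}
Reach set: {0,4}
  0: ok
  4: ok

Answer: INVARIANT HOLDS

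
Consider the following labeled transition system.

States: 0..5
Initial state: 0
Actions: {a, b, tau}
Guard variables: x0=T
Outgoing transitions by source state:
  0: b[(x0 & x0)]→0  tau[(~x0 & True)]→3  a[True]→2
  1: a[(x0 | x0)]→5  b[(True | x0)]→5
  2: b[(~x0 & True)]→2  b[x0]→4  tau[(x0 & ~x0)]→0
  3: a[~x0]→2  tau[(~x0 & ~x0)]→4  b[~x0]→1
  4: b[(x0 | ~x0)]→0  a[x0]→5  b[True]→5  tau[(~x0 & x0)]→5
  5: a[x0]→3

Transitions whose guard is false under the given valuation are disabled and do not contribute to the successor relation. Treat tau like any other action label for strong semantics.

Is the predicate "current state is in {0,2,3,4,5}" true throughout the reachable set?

Safe = {0,2,3,4,5}
Reachable = {0,2,3,4,5}
  0: safe
  2: safe
  3: safe
  4: safe
  5: safe

Answer: INVARIANT HOLDS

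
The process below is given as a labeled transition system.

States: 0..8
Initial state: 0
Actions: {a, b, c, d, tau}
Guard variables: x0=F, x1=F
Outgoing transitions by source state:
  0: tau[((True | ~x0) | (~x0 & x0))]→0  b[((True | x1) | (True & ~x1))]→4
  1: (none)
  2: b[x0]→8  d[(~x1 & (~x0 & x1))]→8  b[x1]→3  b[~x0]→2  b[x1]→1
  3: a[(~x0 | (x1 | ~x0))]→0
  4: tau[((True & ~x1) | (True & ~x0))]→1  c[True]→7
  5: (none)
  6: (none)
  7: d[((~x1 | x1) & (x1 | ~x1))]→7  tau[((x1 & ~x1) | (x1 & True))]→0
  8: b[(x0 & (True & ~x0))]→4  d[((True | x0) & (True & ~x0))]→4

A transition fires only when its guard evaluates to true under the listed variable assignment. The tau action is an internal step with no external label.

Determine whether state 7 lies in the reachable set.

After dropping false guards: 8 live edges.
depth 0: {0}
depth 1: {4}  total {0,4}
depth 2: {1,7}  total {0,1,4,7}
Reachable = {0,1,4,7}
trace reaching 7: b·c

Answer: REACHABLE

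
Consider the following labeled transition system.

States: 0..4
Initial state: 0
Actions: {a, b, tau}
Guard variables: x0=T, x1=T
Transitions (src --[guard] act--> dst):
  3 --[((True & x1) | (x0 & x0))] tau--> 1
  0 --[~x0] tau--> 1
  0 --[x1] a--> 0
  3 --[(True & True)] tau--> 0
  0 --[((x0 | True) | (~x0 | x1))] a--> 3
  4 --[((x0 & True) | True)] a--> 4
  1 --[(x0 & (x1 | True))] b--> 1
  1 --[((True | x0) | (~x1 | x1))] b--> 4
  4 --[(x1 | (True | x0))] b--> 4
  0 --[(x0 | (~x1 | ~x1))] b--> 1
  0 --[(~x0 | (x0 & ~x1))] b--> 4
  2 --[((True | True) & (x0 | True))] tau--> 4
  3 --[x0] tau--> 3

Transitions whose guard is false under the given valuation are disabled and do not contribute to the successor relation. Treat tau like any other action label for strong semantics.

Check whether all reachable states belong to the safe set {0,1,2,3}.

Answer: INVARIANT VIOLATED at state 4

Analysis:
Allowed set {0,1,2,3}
Reachable = {0,1,3,4}
  0: ✓
  1: ✓
  3: ✓
  4: ✗ unsafe
counterexample path to 4: b·b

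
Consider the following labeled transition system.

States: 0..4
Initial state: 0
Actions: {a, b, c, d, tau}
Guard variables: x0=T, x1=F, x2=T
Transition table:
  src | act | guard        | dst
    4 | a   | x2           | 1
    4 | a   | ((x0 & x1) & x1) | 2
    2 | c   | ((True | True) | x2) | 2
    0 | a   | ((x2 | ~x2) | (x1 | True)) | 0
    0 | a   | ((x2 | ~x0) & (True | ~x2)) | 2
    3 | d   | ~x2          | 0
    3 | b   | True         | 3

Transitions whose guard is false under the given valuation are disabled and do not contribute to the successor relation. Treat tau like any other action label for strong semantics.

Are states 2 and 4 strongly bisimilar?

Refine partition for ~:
  round 0: {{0,1,2,3,4}}
  round 1: {{0,4},{1},{2},{3}}
  round 2: {{0},{1},{2},{3},{4}}
5 equivalence class(es) (converged in 3)
2∈{2}, 4∈{4}

Answer: NOT BISIMILAR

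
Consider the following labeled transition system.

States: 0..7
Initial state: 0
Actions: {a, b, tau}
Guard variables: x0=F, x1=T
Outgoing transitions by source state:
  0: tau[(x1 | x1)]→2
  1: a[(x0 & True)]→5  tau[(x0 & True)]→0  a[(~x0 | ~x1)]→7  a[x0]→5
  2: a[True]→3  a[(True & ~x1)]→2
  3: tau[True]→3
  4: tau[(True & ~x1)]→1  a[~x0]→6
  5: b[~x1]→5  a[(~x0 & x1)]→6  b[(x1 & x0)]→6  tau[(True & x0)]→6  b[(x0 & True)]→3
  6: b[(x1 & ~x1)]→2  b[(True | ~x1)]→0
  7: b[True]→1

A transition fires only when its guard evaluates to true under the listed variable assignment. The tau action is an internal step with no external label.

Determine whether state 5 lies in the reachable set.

Answer: UNREACHABLE

Trace:
8 transition(s) survive guard evaluation.
depth 0: {0}
depth 1: {2}  cumulative {0,2}
depth 2: {3}  cumulative {0,2,3}
Reachable = {0,2,3}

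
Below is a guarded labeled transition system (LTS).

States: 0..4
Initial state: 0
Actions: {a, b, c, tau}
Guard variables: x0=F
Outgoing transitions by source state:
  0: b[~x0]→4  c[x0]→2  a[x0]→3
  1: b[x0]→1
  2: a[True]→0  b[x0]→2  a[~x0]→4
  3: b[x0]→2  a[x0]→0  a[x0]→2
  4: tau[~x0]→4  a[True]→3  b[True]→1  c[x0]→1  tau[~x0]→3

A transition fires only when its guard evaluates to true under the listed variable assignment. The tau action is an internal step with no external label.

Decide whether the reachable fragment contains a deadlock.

Answer: DEADLOCK at state 1

Trace:
Reachable = {0,1,3,4}
  0: b→4  [1 exit(s)]
  1: ∅  [STUCK]
  3: ∅  [STUCK]
  4: a→3  b→1  tau→3  tau→4  [4 exit(s)]
Path to 1: b·b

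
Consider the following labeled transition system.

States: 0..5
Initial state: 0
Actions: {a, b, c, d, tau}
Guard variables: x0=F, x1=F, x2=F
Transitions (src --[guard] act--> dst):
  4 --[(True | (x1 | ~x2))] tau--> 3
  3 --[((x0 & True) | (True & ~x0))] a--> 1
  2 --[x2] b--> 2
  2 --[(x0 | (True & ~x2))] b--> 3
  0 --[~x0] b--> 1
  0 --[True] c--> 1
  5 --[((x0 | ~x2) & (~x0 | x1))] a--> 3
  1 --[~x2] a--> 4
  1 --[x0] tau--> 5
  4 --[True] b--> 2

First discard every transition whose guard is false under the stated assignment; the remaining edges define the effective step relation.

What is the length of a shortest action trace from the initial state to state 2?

Answer: 3

Working:
Breadth-first toward 2:
  depth 0: {0}
  depth 1: {1}
  depth 2: {4}
  depth 3: {2,3}
2 enters at depth 3; path b·a·b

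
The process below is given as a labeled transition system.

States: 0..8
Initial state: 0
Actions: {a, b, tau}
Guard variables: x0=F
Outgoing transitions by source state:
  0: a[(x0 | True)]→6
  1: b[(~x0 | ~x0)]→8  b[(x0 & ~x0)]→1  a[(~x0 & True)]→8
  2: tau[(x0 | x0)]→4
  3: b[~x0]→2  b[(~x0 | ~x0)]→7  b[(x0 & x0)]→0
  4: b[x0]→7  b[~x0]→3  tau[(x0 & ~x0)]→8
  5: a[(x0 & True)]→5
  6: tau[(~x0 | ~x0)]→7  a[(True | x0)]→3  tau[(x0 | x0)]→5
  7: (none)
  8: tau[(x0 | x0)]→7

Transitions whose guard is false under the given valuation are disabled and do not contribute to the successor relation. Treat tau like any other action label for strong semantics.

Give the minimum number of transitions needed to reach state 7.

Answer: 2

Trace:
Breadth-first toward 7:
  L0 = {0}
  L1 = {6}
  L2 = {3,7}
first hit 7 at d=2 via a·tau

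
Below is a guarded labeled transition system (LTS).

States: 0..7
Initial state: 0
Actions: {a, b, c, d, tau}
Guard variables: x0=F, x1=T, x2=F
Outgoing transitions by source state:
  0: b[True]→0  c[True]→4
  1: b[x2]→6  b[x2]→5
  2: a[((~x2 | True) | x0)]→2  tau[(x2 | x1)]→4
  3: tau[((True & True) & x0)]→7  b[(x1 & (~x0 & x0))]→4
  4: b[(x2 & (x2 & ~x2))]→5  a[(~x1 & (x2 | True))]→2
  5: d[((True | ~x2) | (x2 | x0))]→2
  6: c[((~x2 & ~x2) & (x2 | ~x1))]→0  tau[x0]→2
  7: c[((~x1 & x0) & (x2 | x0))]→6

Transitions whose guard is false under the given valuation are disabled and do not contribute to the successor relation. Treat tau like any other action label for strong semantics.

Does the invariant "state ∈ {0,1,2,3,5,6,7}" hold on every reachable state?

Answer: INVARIANT VIOLATED at state 4

Analysis:
Safe = {0,1,2,3,5,6,7}
Reachable = {0,4}
  0: ok
  4: VIOLATES
counterexample path to 4: c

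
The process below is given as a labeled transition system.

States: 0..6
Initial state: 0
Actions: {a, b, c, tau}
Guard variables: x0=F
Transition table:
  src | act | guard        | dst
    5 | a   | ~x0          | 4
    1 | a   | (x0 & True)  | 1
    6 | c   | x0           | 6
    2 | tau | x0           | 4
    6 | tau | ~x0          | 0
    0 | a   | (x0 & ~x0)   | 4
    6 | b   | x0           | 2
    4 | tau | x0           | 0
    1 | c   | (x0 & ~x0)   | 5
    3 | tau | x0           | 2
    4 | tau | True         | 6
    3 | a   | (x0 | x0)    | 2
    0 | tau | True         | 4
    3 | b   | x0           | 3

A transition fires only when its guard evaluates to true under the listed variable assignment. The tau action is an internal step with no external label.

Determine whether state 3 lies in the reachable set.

Answer: UNREACHABLE

Trace:
Guard filter leaves 4 enabled edge(s).
Layer 0: {0}
Layer 1: {4}  now seen {0,4}
Layer 2: {6}  now seen {0,4,6}
Reachable = {0,4,6}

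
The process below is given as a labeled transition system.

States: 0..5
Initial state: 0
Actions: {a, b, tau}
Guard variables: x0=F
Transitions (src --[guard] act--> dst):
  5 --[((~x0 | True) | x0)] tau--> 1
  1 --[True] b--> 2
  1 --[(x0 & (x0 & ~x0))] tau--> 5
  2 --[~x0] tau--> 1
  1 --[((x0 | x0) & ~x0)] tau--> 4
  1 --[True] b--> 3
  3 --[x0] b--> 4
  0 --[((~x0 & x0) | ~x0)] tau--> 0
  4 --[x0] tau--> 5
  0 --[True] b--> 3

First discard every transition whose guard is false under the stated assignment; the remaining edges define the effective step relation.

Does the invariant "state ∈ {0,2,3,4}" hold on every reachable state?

Answer: INVARIANT HOLDS

Working:
Safe = {0,2,3,4}
R = {0,3}
  0: safe
  3: safe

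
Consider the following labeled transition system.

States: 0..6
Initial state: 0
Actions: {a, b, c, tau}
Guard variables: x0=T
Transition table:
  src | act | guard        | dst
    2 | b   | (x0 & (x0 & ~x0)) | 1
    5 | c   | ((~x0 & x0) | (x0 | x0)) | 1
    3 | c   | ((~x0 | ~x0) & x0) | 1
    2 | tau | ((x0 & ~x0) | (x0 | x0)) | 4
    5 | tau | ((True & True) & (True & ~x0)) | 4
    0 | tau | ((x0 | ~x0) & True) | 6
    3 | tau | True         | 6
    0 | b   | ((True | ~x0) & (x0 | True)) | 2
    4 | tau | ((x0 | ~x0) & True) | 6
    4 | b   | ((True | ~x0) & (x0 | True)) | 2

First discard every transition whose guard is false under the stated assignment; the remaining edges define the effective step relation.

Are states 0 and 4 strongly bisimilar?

Answer: BISIMILAR

Trace:
Compute ~ classes (split until stable):
  π0 = {{0,1,2,3,4,5,6}}
  π1 = {{0,4},{1,6},{2,3},{5}}
  π2 = {{0,4},{1,6},{2},{3},{5}}
5 equivalence class(es) (converged in 3)
class of 0: {0,4}; class of 4: {0,4}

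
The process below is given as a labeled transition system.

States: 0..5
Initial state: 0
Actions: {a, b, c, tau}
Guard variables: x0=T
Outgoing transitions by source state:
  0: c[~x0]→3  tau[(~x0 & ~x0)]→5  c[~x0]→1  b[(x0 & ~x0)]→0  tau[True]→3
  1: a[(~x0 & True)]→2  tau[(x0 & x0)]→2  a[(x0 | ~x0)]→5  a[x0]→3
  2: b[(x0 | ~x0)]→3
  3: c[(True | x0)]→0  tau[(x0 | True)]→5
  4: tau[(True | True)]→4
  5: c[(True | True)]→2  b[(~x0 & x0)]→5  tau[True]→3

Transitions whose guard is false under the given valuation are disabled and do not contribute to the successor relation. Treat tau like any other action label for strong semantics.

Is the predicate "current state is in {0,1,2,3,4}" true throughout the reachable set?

Safe = {0,1,2,3,4}
Reachable = {0,2,3,5}
  0: safe
  2: safe
  3: safe
  5: ✗ unsafe
counterexample path to 5: tau·tau

Answer: INVARIANT VIOLATED at state 5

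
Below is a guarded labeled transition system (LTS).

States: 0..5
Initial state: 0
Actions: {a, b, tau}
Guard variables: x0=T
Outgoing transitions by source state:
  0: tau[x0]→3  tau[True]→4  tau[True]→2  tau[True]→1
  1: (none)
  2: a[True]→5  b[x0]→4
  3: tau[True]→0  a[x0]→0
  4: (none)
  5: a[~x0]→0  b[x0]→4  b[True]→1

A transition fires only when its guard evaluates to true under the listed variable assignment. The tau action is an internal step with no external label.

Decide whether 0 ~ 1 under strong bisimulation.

Answer: NOT BISIMILAR

Trace:
Bisimulation quotient by refinement:
  round 0: {{0,1,2,3,4,5}}
  round 1: {{0},{1,4},{2},{3},{5}}
stable after 2 split(s): 5 block(s)
class of 0: {0}; class of 1: {1,4}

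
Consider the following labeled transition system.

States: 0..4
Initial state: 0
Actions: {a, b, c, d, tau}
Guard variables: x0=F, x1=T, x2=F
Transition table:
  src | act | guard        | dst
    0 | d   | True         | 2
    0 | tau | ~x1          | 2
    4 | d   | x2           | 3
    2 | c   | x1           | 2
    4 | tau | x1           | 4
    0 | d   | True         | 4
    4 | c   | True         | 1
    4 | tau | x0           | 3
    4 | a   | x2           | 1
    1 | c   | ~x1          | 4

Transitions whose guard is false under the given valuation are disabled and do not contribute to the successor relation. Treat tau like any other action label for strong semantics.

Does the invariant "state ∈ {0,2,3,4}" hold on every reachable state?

Inv-set: {0,2,3,4}
Reachable = {0,1,2,4}
  0: ✓
  1: ✗ unsafe
  2: ✓
  4: ✓
reach 1 via d·c — violates

Answer: INVARIANT VIOLATED at state 1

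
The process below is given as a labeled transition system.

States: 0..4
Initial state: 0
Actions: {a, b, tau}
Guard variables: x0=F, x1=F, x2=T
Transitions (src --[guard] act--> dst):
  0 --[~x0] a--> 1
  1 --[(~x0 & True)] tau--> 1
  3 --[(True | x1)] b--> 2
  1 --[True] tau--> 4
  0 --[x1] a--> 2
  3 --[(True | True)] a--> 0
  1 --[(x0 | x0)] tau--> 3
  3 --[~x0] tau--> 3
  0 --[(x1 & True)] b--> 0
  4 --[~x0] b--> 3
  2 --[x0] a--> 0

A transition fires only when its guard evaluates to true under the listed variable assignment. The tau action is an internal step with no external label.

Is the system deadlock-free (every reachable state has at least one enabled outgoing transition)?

Reachable = {0,1,2,3,4}
  0: a→1  [1 exit(s)]
  1: tau→1  tau→4  [2 exit(s)]
  2: ∅  [STUCK]
  3: a→0  b→2  tau→3  [3 exit(s)]
  4: b→3  [1 exit(s)]
Path to 2: a·tau·b·b

Answer: DEADLOCK at state 2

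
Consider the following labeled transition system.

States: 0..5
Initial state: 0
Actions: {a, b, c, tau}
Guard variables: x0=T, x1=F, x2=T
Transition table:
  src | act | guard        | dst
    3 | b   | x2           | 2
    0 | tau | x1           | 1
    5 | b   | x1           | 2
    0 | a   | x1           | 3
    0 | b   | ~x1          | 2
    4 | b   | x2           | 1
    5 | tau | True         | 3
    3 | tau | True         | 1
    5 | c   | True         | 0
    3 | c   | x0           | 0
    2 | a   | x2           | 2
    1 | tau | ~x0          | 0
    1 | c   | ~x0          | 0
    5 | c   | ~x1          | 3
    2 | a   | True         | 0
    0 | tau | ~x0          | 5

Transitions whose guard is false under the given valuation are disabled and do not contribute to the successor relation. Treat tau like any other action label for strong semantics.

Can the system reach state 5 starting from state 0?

10 transition(s) survive guard evaluation.
depth 0: {0}
depth 1: {2}  now seen {0,2}
Reachable = {0,2}

Answer: UNREACHABLE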